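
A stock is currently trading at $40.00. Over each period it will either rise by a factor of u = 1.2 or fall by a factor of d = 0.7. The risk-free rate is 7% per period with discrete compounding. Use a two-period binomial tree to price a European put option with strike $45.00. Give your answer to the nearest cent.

$5.33

Risk-neutral probability p = (1 + 0.07 − 0.7)/(1.2 − 0.7) = 0.3700/0.5000 = 0.7400
Terminal stock prices: S_uu = 57.6, S_ud = 33.6, S_dd = 19.6
Terminal payoffs (K − S): max(-12.6, 0) = 0, max(11.4, 0) = 11.4, max(25.4, 0) = 25.4
Node u (S = 48): V_u = 1/1.07·[0.7400·0.0000 + 0.2600·11.4000] = 2.7701
Node d (S = 28): V_d = 1/1.07·[0.7400·11.4000 + 0.2600·25.4000] = 14.0561
Node 0 (S = 40): V_0 = 1/1.07·[0.7400·2.7701 + 0.2600·14.0561] = 5.3313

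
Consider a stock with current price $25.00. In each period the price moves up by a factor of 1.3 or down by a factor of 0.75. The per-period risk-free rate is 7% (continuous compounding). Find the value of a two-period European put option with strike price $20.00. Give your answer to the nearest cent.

Risk-neutral probability p = (e^0.07 − 0.75)/(1.3 − 0.75) = 0.3225/0.5500 = 0.5864
Terminal stock prices: S_uu = 42.25, S_ud = 24.38, S_dd = 14.06
Terminal payoffs (K − S): max(-22.25, 0) = 0, max(-4.375, 0) = 0, max(5.938, 0) = 5.938
Node u (S = 32.5): V_u = e^(−0.07)·[0.5864·0.0000 + 0.4136·0.0000] = 0.0000
Node d (S = 18.75): V_d = e^(−0.07)·[0.5864·0.0000 + 0.4136·5.9375] = 2.2898
Node 0 (S = 25): V_0 = e^(−0.07)·[0.5864·0.0000 + 0.4136·2.2898] = 0.8831

$0.88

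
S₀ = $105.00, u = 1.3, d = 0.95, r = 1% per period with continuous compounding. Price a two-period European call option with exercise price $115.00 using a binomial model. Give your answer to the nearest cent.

Risk-neutral probability p = (e^0.01 − 0.95)/(1.3 − 0.95) = 0.0601/0.3500 = 0.1716
Terminal stock prices: S_uu = 177.5, S_ud = 129.7, S_dd = 94.76
Terminal payoffs (S − K): max(62.45, 0) = 62.45, max(14.67, 0) = 14.67, max(-20.24, 0) = 0
Node u (S = 136.5): V_u = e^(−0.01)·[0.1716·62.4500 + 0.8284·14.6750] = 22.6443
Node d (S = 99.75): V_d = e^(−0.01)·[0.1716·14.6750 + 0.8284·0.0000] = 2.4928
Node 0 (S = 105): V_0 = e^(−0.01)·[0.1716·22.6443 + 0.8284·2.4928] = 5.8910

$5.89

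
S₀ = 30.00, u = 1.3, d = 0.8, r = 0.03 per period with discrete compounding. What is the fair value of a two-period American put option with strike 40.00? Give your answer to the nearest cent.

Risk-neutral probability p = (1 + 0.03 − 0.8)/(1.3 − 0.8) = 0.2300/0.5000 = 0.4600
Terminal stock prices: S_uu = 50.7, S_ud = 31.2, S_dd = 19.2
Terminal payoffs (K − S): max(-10.7, 0) = 0, max(8.8, 0) = 8.8, max(20.8, 0) = 20.8
Node u (S = 39): continuation = 1/1.03·[0.4600·0.0000 + 0.5400·8.8000] = 4.6136; exercise value = 1.0000 ≤ continuation, so V_u = 4.6136
Node d (S = 24): continuation = 1/1.03·[0.4600·8.8000 + 0.5400·20.8000] = 14.8350; exercise value = 16.0000 > continuation, so V_d = 16.0000 (exercise)
Node 0 (S = 30): continuation = 1/1.03·[0.4600·4.6136 + 0.5400·16.0000] = 10.4488; exercise value = 10.0000 ≤ continuation, so V_0 = 10.4488

10.45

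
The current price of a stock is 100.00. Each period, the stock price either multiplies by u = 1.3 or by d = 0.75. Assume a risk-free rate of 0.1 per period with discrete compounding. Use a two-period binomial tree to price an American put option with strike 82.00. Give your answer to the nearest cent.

Risk-neutral probability p = (1 + 0.1 − 0.75)/(1.3 − 0.75) = 0.3500/0.5500 = 0.6364
Terminal stock prices: S_uu = 169, S_ud = 97.5, S_dd = 56.25
Terminal payoffs (K − S): max(-87, 0) = 0, max(-15.5, 0) = 0, max(25.75, 0) = 25.75
Node u (S = 130): continuation = 1/1.1·[0.6364·0.0000 + 0.3636·0.0000] = 0.0000; exercise value = 0.0000 ≤ continuation, so V_u = 0.0000
Node d (S = 75): continuation = 1/1.1·[0.6364·0.0000 + 0.3636·25.7500] = 8.5124; exercise value = 7.0000 ≤ continuation, so V_d = 8.5124
Node 0 (S = 100): continuation = 1/1.1·[0.6364·0.0000 + 0.3636·8.5124] = 2.8140; exercise value = 0.0000 ≤ continuation, so V_0 = 2.8140

2.81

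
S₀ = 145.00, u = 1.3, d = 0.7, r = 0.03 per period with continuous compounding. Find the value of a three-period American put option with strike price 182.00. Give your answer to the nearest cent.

48.06

Risk-neutral probability p = (e^0.03 − 0.7)/(1.3 − 0.7) = 0.3305/0.6000 = 0.5508
Terminal stock prices: S_uuu = 318.6, S_uud = 171.5, S_udd = 92.36, S_ddd = 49.73
Terminal payoffs (K − S): max(-136.6, 0) = 0, max(10.47, 0) = 10.47, max(89.64, 0) = 89.64, max(132.3, 0) = 132.3
Node uu (S = 245.1): continuation = e^(−0.03)·[0.5508·0.0000 + 0.4492·10.4650] = 4.5624; exercise value = 0.0000 ≤ continuation, so V_uu = 4.5624
Node ud (S = 131.9): continuation = e^(−0.03)·[0.5508·10.4650 + 0.4492·89.6350] = 44.6711; exercise value = 50.0500 > continuation, so V_ud = 50.0500 (exercise)
Node dd (S = 71.05): continuation = e^(−0.03)·[0.5508·89.6350 + 0.4492·132.2650] = 105.5711; exercise value = 110.9500 > continuation, so V_dd = 110.9500 (exercise)
Node u (S = 188.5): continuation = e^(−0.03)·[0.5508·4.5624 + 0.4492·50.0500] = 24.2586; exercise value = 0.0000 ≤ continuation, so V_u = 24.2586
Node d (S = 101.5): continuation = e^(−0.03)·[0.5508·50.0500 + 0.4492·110.9500] = 75.1211; exercise value = 80.5000 > continuation, so V_d = 80.5000 (exercise)
Node 0 (S = 145): continuation = e^(−0.03)·[0.5508·24.2586 + 0.4492·80.5000] = 48.0609; exercise value = 37.0000 ≤ continuation, so V_0 = 48.0609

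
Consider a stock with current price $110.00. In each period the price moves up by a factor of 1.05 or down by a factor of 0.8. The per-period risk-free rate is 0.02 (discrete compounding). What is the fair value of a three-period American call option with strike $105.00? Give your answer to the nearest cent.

Risk-neutral probability p = (1 + 0.02 − 0.8)/(1.05 − 0.8) = 0.2200/0.2500 = 0.8800
Terminal stock prices: S_uuu = 127.3, S_uud = 97.02, S_udd = 73.92, S_ddd = 56.32
Terminal payoffs (S − K): max(22.34, 0) = 22.34, max(-7.98, 0) = 0, max(-31.08, 0) = 0, max(-48.68, 0) = 0
Node uu (S = 121.3): continuation = 1/1.02·[0.8800·22.3388 + 0.1200·0.0000] = 19.2726; exercise value = 16.2750 ≤ continuation, so V_uu = 19.2726
Node ud (S = 92.4): continuation = 1/1.02·[0.8800·0.0000 + 0.1200·0.0000] = 0.0000; exercise value = 0.0000 ≤ continuation, so V_ud = 0.0000
Node dd (S = 70.4): continuation = 1/1.02·[0.8800·0.0000 + 0.1200·0.0000] = 0.0000; exercise value = 0.0000 ≤ continuation, so V_dd = 0.0000
Node u (S = 115.5): continuation = 1/1.02·[0.8800·19.2726 + 0.1200·0.0000] = 16.6274; exercise value = 10.5000 ≤ continuation, so V_u = 16.6274
Node d (S = 88): continuation = 1/1.02·[0.8800·0.0000 + 0.1200·0.0000] = 0.0000; exercise value = 0.0000 ≤ continuation, so V_d = 0.0000
Node 0 (S = 110): continuation = 1/1.02·[0.8800·16.6274 + 0.1200·0.0000] = 14.3452; exercise value = 5.0000 ≤ continuation, so V_0 = 14.3452

$14.35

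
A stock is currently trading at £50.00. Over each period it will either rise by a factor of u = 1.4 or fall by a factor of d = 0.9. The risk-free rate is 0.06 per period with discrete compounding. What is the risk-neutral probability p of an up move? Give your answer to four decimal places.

Risk-neutral probability p = (1 + 0.06 − 0.9)/(1.4 − 0.9) = 0.1600/0.5000 = 0.3200

p = 0.3200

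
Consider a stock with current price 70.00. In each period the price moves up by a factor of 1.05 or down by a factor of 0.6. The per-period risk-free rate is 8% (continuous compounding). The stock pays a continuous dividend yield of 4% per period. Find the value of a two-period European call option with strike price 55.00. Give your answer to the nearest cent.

Per-period risk-free factor R = e^0.08 = 1.0833; dividend-adjusted growth = e^(0.08−0.04) = 1.0408.
Risk-neutral probability p = (1.0408 − 0.6)/(1.05 − 0.6) = 0.4408/0.4500 = 0.9796
Terminal stock prices: S_uu = 77.17, S_ud = 44.1, S_dd = 25.2
Terminal payoffs (S − K): max(22.17, 0) = 22.17, max(-10.9, 0) = 0, max(-29.8, 0) = 0
Node u (S = 73.5): V_u = e^(−0.08)·[0.9796·22.1750 + 0.0204·0.0000] = 20.0521
Node d (S = 42): V_d = e^(−0.08)·[0.9796·0.0000 + 0.0204·0.0000] = 0.0000
Node 0 (S = 70): V_0 = e^(−0.08)·[0.9796·20.0521 + 0.0204·0.0000] = 18.1324

18.13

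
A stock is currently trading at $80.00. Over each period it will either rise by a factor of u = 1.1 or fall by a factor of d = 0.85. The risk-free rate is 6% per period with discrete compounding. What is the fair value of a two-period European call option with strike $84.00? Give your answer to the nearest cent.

Risk-neutral probability p = (1 + 0.06 − 0.85)/(1.1 − 0.85) = 0.2100/0.2500 = 0.8400
Terminal stock prices: S_uu = 96.8, S_ud = 74.8, S_dd = 57.8
Terminal payoffs (S − K): max(12.8, 0) = 12.8, max(-9.2, 0) = 0, max(-26.2, 0) = 0
Node u (S = 88): V_u = 1/1.06·[0.8400·12.8000 + 0.1600·0.0000] = 10.1434
Node d (S = 68): V_d = 1/1.06·[0.8400·0.0000 + 0.1600·0.0000] = 0.0000
Node 0 (S = 80): V_0 = 1/1.06·[0.8400·10.1434 + 0.1600·0.0000] = 8.0382

$8.04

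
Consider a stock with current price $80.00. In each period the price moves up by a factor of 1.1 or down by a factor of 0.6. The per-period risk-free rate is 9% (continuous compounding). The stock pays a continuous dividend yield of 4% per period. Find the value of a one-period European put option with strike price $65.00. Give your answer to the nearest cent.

Per-period risk-free factor R = e^0.09 = 1.0942; dividend-adjusted growth = e^(0.09−0.04) = 1.0513.
Risk-neutral probability p = (1.0513 − 0.6)/(1.1 − 0.6) = 0.4513/0.5000 = 0.9025
Terminal stock prices: S_u = 88, S_d = 48
Terminal payoffs (K − S): max(-23, 0) = 0, max(17, 0) = 17
Node 0 (S = 80): V_0 = e^(−0.09)·[0.9025·0.0000 + 0.0975·17.0000] = 1.5142

$1.51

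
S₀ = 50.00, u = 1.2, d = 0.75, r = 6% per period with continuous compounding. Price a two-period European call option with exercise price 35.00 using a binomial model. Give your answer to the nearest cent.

19.53

Risk-neutral probability p = (e^0.06 − 0.75)/(1.2 − 0.75) = 0.3118/0.4500 = 0.6930
Terminal stock prices: S_uu = 72, S_ud = 45, S_dd = 28.12
Terminal payoffs (S − K): max(37, 0) = 37, max(10, 0) = 10, max(-6.875, 0) = 0
Node u (S = 60): V_u = e^(−0.06)·[0.6930·37.0000 + 0.3070·10.0000] = 27.0382
Node d (S = 37.5): V_d = e^(−0.06)·[0.6930·10.0000 + 0.3070·0.0000] = 6.5261
Node 0 (S = 50): V_0 = e^(−0.06)·[0.6930·27.0382 + 0.3070·6.5261] = 19.5326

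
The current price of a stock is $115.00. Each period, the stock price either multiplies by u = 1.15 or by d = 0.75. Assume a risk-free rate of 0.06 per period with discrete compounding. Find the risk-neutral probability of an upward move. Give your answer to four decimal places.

p = 0.7750

Risk-neutral probability p = (1 + 0.06 − 0.75)/(1.15 − 0.75) = 0.3100/0.4000 = 0.7750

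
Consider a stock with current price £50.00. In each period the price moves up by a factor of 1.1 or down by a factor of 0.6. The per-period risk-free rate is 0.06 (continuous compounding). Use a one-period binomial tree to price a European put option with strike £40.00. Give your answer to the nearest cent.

£0.72

Risk-neutral probability p = (e^0.06 − 0.6)/(1.1 − 0.6) = 0.4618/0.5000 = 0.9237
Terminal stock prices: S_u = 55, S_d = 30
Terminal payoffs (K − S): max(-15, 0) = 0, max(10, 0) = 10
Node 0 (S = 50): V_0 = e^(−0.06)·[0.9237·0.0000 + 0.0763·10.0000] = 0.7188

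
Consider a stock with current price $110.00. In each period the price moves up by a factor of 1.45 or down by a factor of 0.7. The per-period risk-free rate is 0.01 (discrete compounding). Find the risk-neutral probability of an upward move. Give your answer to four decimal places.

p = 0.4133

Risk-neutral probability p = (1 + 0.01 − 0.7)/(1.45 − 0.7) = 0.3100/0.7500 = 0.4133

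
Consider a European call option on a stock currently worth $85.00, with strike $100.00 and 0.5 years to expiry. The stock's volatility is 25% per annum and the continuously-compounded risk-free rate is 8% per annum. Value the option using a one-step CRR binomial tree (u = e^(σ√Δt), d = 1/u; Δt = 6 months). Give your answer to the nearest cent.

CRR parameters: u = e^(σ√Δt) = e^(0.25·√0.5) = 1.1934, d = 1/u = 0.8380
Per-period rate: rΔt = 0.08·0.5 = 0.04, so R = e^0.04 = 1.0408
Risk-neutral probability p = (e^0.04 − 0.8380)/(1.1934 − 0.8380) = 0.2028/0.3554 = 0.5708
Terminal stock prices: S_u = 101.4, S_d = 71.23
Terminal payoffs (S − K): max(1.436, 0) = 1.436, max(-28.77, 0) = 0
Node 0 (S = 85): V_0 = e^(−0.04)·[0.5708·1.4360 + 0.4292·0.0000] = 0.7875

$0.79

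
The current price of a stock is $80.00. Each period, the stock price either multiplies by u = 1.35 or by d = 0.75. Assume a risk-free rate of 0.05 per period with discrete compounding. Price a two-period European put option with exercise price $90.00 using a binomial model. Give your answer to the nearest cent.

Risk-neutral probability p = (1 + 0.05 − 0.75)/(1.35 − 0.75) = 0.3000/0.6000 = 0.5000
Terminal stock prices: S_uu = 145.8, S_ud = 81, S_dd = 45
Terminal payoffs (K − S): max(-55.8, 0) = 0, max(9, 0) = 9, max(45, 0) = 45
Node u (S = 108): V_u = 1/1.05·[0.5000·0.0000 + 0.5000·9.0000] = 4.2857
Node d (S = 60): V_d = 1/1.05·[0.5000·9.0000 + 0.5000·45.0000] = 25.7143
Node 0 (S = 80): V_0 = 1/1.05·[0.5000·4.2857 + 0.5000·25.7143] = 14.2857

$14.29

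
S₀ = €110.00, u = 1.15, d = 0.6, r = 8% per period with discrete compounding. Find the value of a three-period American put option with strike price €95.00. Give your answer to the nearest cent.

Risk-neutral probability p = (1 + 0.08 − 0.6)/(1.15 − 0.6) = 0.4800/0.5500 = 0.8727
Terminal stock prices: S_uuu = 167.3, S_uud = 87.28, S_udd = 45.54, S_ddd = 23.76
Terminal payoffs (K − S): max(-72.3, 0) = 0, max(7.715, 0) = 7.715, max(49.46, 0) = 49.46, max(71.24, 0) = 71.24
Node uu (S = 145.5): continuation = 1/1.08·[0.8727·0.0000 + 0.1273·7.7150] = 0.9092; exercise value = 0.0000 ≤ continuation, so V_uu = 0.9092
Node ud (S = 75.9): continuation = 1/1.08·[0.8727·7.7150 + 0.1273·49.4600] = 12.0630; exercise value = 19.1000 > continuation, so V_ud = 19.1000 (exercise)
Node dd (S = 39.6): continuation = 1/1.08·[0.8727·49.4600 + 0.1273·71.2400] = 48.3630; exercise value = 55.4000 > continuation, so V_dd = 55.4000 (exercise)
Node u (S = 126.5): continuation = 1/1.08·[0.8727·0.9092 + 0.1273·19.1000] = 2.9855; exercise value = 0.0000 ≤ continuation, so V_u = 2.9855
Node d (S = 66): continuation = 1/1.08·[0.8727·19.1000 + 0.1273·55.4000] = 21.9630; exercise value = 29.0000 > continuation, so V_d = 29.0000 (exercise)
Node 0 (S = 110): continuation = 1/1.08·[0.8727·2.9855 + 0.1273·29.0000] = 5.8301; exercise value = 0.0000 ≤ continuation, so V_0 = 5.8301

€5.83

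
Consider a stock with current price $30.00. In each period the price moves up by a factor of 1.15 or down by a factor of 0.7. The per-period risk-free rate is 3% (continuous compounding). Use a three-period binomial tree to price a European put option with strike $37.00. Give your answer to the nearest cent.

Risk-neutral probability p = (e^0.03 − 0.7)/(1.15 − 0.7) = 0.3305/0.4500 = 0.7343
Terminal stock prices: S_uuu = 45.63, S_uud = 27.77, S_udd = 16.9, S_ddd = 10.29
Terminal payoffs (K − S): max(-8.626, 0) = 0, max(9.228, 0) = 9.228, max(20.1, 0) = 20.1, max(26.71, 0) = 26.71
Node uu (S = 39.67): V_uu = e^(−0.03)·[0.7343·0.0000 + 0.2657·9.2275] = 2.3789
Node ud (S = 24.15): V_ud = e^(−0.03)·[0.7343·9.2275 + 0.2657·20.0950] = 11.7565
Node dd (S = 14.7): V_dd = e^(−0.03)·[0.7343·20.0950 + 0.2657·26.7100] = 21.2065
Node u (S = 34.5): V_u = e^(−0.03)·[0.7343·2.3789 + 0.2657·11.7565] = 4.7262
Node d (S = 21): V_d = e^(−0.03)·[0.7343·11.7565 + 0.2657·21.2065] = 13.8453
Node 0 (S = 30): V_0 = e^(−0.03)·[0.7343·4.7262 + 0.2657·13.8453] = 6.9375

$6.94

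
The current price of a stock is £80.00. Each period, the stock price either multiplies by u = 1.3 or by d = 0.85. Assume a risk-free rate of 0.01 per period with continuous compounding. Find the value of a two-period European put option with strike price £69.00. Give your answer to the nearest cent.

£4.56

Risk-neutral probability p = (e^0.01 − 0.85)/(1.3 − 0.85) = 0.1601/0.4500 = 0.3557
Terminal stock prices: S_uu = 135.2, S_ud = 88.4, S_dd = 57.8
Terminal payoffs (K − S): max(-66.2, 0) = 0, max(-19.4, 0) = 0, max(11.2, 0) = 11.2
Node u (S = 104): V_u = e^(−0.01)·[0.3557·0.0000 + 0.6443·0.0000] = 0.0000
Node d (S = 68): V_d = e^(−0.01)·[0.3557·0.0000 + 0.6443·11.2000] = 7.1447
Node 0 (S = 80): V_0 = e^(−0.01)·[0.3557·0.0000 + 0.6443·7.1447] = 4.5578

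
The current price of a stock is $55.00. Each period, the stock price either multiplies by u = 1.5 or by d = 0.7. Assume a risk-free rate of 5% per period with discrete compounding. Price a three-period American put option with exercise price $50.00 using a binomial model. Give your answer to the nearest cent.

Risk-neutral probability p = (1 + 0.05 − 0.7)/(1.5 − 0.7) = 0.3500/0.8000 = 0.4375
Terminal stock prices: S_uuu = 185.6, S_uud = 86.62, S_udd = 40.42, S_ddd = 18.86
Terminal payoffs (K − S): max(-135.6, 0) = 0, max(-36.62, 0) = 0, max(9.575, 0) = 9.575, max(31.14, 0) = 31.14
Node uu (S = 123.8): continuation = 1/1.05·[0.4375·0.0000 + 0.5625·0.0000] = 0.0000; exercise value = 0.0000 ≤ continuation, so V_uu = 0.0000
Node ud (S = 57.75): continuation = 1/1.05·[0.4375·0.0000 + 0.5625·9.5750] = 5.1295; exercise value = 0.0000 ≤ continuation, so V_ud = 5.1295
Node dd (S = 26.95): continuation = 1/1.05·[0.4375·9.5750 + 0.5625·31.1350] = 20.6690; exercise value = 23.0500 > continuation, so V_dd = 23.0500 (exercise)
Node u (S = 82.5): continuation = 1/1.05·[0.4375·0.0000 + 0.5625·5.1295] = 2.7479; exercise value = 0.0000 ≤ continuation, so V_u = 2.7479
Node d (S = 38.5): continuation = 1/1.05·[0.4375·5.1295 + 0.5625·23.0500] = 14.4855; exercise value = 11.5000 ≤ continuation, so V_d = 14.4855
Node 0 (S = 55): continuation = 1/1.05·[0.4375·2.7479 + 0.5625·14.4855] = 8.9051; exercise value = 0.0000 ≤ continuation, so V_0 = 8.9051

$8.91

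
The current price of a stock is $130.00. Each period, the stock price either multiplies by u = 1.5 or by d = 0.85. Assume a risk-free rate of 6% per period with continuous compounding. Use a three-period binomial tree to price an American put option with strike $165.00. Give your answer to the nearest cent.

$37.58

Risk-neutral probability p = (e^0.06 − 0.85)/(1.5 − 0.85) = 0.2118/0.6500 = 0.3259
Terminal stock prices: S_uuu = 438.8, S_uud = 248.6, S_udd = 140.9, S_ddd = 79.84
Terminal payoffs (K − S): max(-273.8, 0) = 0, max(-83.62, 0) = 0, max(24.11, 0) = 24.11, max(85.16, 0) = 85.16
Node uu (S = 292.5): continuation = e^(−0.06)·[0.3259·0.0000 + 0.6741·0.0000] = 0.0000; exercise value = 0.0000 ≤ continuation, so V_uu = 0.0000
Node ud (S = 165.8): continuation = e^(−0.06)·[0.3259·0.0000 + 0.6741·24.1125] = 15.3076; exercise value = 0.0000 ≤ continuation, so V_ud = 15.3076
Node dd (S = 93.92): continuation = e^(−0.06)·[0.3259·24.1125 + 0.6741·85.1638] = 61.4661; exercise value = 71.0750 > continuation, so V_dd = 71.0750 (exercise)
Node u (S = 195): continuation = e^(−0.06)·[0.3259·0.0000 + 0.6741·15.3076] = 9.7179; exercise value = 0.0000 ≤ continuation, so V_u = 9.7179
Node d (S = 110.5): continuation = e^(−0.06)·[0.3259·15.3076 + 0.6741·71.0750] = 49.8196; exercise value = 54.5000 > continuation, so V_d = 54.5000 (exercise)
Node 0 (S = 130): continuation = e^(−0.06)·[0.3259·9.7179 + 0.6741·54.5000] = 37.5815; exercise value = 35.0000 ≤ continuation, so V_0 = 37.5815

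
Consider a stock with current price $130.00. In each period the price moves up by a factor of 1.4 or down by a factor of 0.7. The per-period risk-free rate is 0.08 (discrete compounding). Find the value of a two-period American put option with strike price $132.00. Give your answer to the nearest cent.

$18.33

Risk-neutral probability p = (1 + 0.08 − 0.7)/(1.4 − 0.7) = 0.3800/0.7000 = 0.5429
Terminal stock prices: S_uu = 254.8, S_ud = 127.4, S_dd = 63.7
Terminal payoffs (K − S): max(-122.8, 0) = 0, max(4.6, 0) = 4.6, max(68.3, 0) = 68.3
Node u (S = 182): continuation = 1/1.08·[0.5429·0.0000 + 0.4571·4.6000] = 1.9471; exercise value = 0.0000 ≤ continuation, so V_u = 1.9471
Node d (S = 91): continuation = 1/1.08·[0.5429·4.6000 + 0.4571·68.3000] = 31.2222; exercise value = 41.0000 > continuation, so V_d = 41.0000 (exercise)
Node 0 (S = 130): continuation = 1/1.08·[0.5429·1.9471 + 0.4571·41.0000] = 18.3332; exercise value = 2.0000 ≤ continuation, so V_0 = 18.3332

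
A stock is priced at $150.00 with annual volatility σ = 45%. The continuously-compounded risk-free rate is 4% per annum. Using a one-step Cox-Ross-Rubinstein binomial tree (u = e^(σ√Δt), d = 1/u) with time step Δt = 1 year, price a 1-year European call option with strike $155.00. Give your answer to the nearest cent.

$33.40

CRR parameters: u = e^(σ√Δt) = e^(0.45·√1) = 1.5683, d = 1/u = 0.6376
Per-period rate: rΔt = 0.04·1 = 0.04, so R = e^0.04 = 1.0408
Risk-neutral probability p = (e^0.04 − 0.6376)/(1.5683 − 0.6376) = 0.4032/0.9307 = 0.4332
Terminal stock prices: S_u = 235.2, S_d = 95.64
Terminal payoffs (S − K): max(80.25, 0) = 80.25, max(-59.36, 0) = 0
Node 0 (S = 150): V_0 = e^(−0.04)·[0.4332·80.2468 + 0.5668·0.0000] = 33.4007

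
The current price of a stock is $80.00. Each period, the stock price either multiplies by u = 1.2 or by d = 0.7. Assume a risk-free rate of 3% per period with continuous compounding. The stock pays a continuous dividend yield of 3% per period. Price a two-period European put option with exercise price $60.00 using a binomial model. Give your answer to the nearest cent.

$3.13

Per-period risk-free factor R = e^0.03 = 1.0305; dividend-adjusted growth = e^(0.03−0.03) = 1.0000.
Risk-neutral probability p = (1.0000 − 0.7)/(1.2 − 0.7) = 0.3000/0.5000 = 0.6000
Terminal stock prices: S_uu = 115.2, S_ud = 67.2, S_dd = 39.2
Terminal payoffs (K − S): max(-55.2, 0) = 0, max(-7.2, 0) = 0, max(20.8, 0) = 20.8
Node u (S = 96): V_u = e^(−0.03)·[0.6000·0.0000 + 0.4000·0.0000] = 0.0000
Node d (S = 56): V_d = e^(−0.03)·[0.6000·0.0000 + 0.4000·20.8000] = 8.0741
Node 0 (S = 80): V_0 = e^(−0.03)·[0.6000·0.0000 + 0.4000·8.0741] = 3.1342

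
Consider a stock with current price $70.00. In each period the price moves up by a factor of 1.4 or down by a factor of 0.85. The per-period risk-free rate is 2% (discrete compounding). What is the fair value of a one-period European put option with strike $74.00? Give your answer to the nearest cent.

Risk-neutral probability p = (1 + 0.02 − 0.85)/(1.4 − 0.85) = 0.1700/0.5500 = 0.3091
Terminal stock prices: S_u = 98, S_d = 59.5
Terminal payoffs (K − S): max(-24, 0) = 0, max(14.5, 0) = 14.5
Node 0 (S = 70): V_0 = 1/1.02·[0.3091·0.0000 + 0.6909·14.5000] = 9.8217

$9.82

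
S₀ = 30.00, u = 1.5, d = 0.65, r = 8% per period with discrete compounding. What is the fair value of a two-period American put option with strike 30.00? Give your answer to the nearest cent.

4.96

Risk-neutral probability p = (1 + 0.08 − 0.65)/(1.5 − 0.65) = 0.4300/0.8500 = 0.5059
Terminal stock prices: S_uu = 67.5, S_ud = 29.25, S_dd = 12.68
Terminal payoffs (K − S): max(-37.5, 0) = 0, max(0.75, 0) = 0.75, max(17.32, 0) = 17.32
Node u (S = 45): continuation = 1/1.08·[0.5059·0.0000 + 0.4941·0.7500] = 0.3431; exercise value = 0.0000 ≤ continuation, so V_u = 0.3431
Node d (S = 19.5): continuation = 1/1.08·[0.5059·0.7500 + 0.4941·17.3250] = 8.2778; exercise value = 10.5000 > continuation, so V_d = 10.5000 (exercise)
Node 0 (S = 30): continuation = 1/1.08·[0.5059·0.3431 + 0.4941·10.5000] = 4.9647; exercise value = 0.0000 ≤ continuation, so V_0 = 4.9647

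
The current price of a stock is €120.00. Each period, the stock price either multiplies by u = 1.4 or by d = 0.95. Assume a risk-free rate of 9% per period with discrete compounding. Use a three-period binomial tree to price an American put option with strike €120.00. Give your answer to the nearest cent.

€4.67

Risk-neutral probability p = (1 + 0.09 − 0.95)/(1.4 − 0.95) = 0.1400/0.4500 = 0.3111
Terminal stock prices: S_uuu = 329.3, S_uud = 223.4, S_udd = 151.6, S_ddd = 102.9
Terminal payoffs (K − S): max(-209.3, 0) = 0, max(-103.4, 0) = 0, max(-31.62, 0) = 0, max(17.12, 0) = 17.12
Node uu (S = 235.2): continuation = 1/1.09·[0.3111·0.0000 + 0.6889·0.0000] = 0.0000; exercise value = 0.0000 ≤ continuation, so V_uu = 0.0000
Node ud (S = 159.6): continuation = 1/1.09·[0.3111·0.0000 + 0.6889·0.0000] = 0.0000; exercise value = 0.0000 ≤ continuation, so V_ud = 0.0000
Node dd (S = 108.3): continuation = 1/1.09·[0.3111·0.0000 + 0.6889·17.1150] = 10.8168; exercise value = 11.7000 > continuation, so V_dd = 11.7000 (exercise)
Node u (S = 168): continuation = 1/1.09·[0.3111·0.0000 + 0.6889·0.0000] = 0.0000; exercise value = 0.0000 ≤ continuation, so V_u = 0.0000
Node d (S = 114): continuation = 1/1.09·[0.3111·0.0000 + 0.6889·11.7000] = 7.3945; exercise value = 6.0000 ≤ continuation, so V_d = 7.3945
Node 0 (S = 120): continuation = 1/1.09·[0.3111·0.0000 + 0.6889·7.3945] = 4.6734; exercise value = 0.0000 ≤ continuation, so V_0 = 4.6734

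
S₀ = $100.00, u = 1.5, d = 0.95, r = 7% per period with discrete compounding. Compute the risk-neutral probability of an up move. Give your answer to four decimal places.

Risk-neutral probability p = (1 + 0.07 − 0.95)/(1.5 − 0.95) = 0.1200/0.5500 = 0.2182

p = 0.2182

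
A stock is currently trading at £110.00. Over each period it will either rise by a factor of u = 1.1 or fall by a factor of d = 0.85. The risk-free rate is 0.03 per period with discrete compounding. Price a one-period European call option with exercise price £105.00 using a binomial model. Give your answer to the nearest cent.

£11.18

Risk-neutral probability p = (1 + 0.03 − 0.85)/(1.1 − 0.85) = 0.1800/0.2500 = 0.7200
Terminal stock prices: S_u = 121, S_d = 93.5
Terminal payoffs (S − K): max(16, 0) = 16, max(-11.5, 0) = 0
Node 0 (S = 110): V_0 = 1/1.03·[0.7200·16.0000 + 0.2800·0.0000] = 11.1845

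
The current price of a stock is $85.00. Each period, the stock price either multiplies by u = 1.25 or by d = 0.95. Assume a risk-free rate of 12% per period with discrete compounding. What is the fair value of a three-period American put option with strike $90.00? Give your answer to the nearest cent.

Risk-neutral probability p = (1 + 0.12 − 0.95)/(1.25 − 0.95) = 0.1700/0.3000 = 0.5667
Terminal stock prices: S_uuu = 166, S_uud = 126.2, S_udd = 95.89, S_ddd = 72.88
Terminal payoffs (K − S): max(-76.02, 0) = 0, max(-36.17, 0) = 0, max(-5.891, 0) = 0, max(17.12, 0) = 17.12
Node uu (S = 132.8): continuation = 1/1.12·[0.5667·0.0000 + 0.4333·0.0000] = 0.0000; exercise value = 0.0000 ≤ continuation, so V_uu = 0.0000
Node ud (S = 100.9): continuation = 1/1.12·[0.5667·0.0000 + 0.4333·0.0000] = 0.0000; exercise value = 0.0000 ≤ continuation, so V_ud = 0.0000
Node dd (S = 76.71): continuation = 1/1.12·[0.5667·0.0000 + 0.4333·17.1231] = 6.6250; exercise value = 13.2875 > continuation, so V_dd = 13.2875 (exercise)
Node u (S = 106.2): continuation = 1/1.12·[0.5667·0.0000 + 0.4333·0.0000] = 0.0000; exercise value = 0.0000 ≤ continuation, so V_u = 0.0000
Node d (S = 80.75): continuation = 1/1.12·[0.5667·0.0000 + 0.4333·13.2875] = 5.1410; exercise value = 9.2500 > continuation, so V_d = 9.2500 (exercise)
Node 0 (S = 85): continuation = 1/1.12·[0.5667·0.0000 + 0.4333·9.2500] = 3.5789; exercise value = 5.0000 > continuation, so V_0 = 5.0000 (exercise)

$5.00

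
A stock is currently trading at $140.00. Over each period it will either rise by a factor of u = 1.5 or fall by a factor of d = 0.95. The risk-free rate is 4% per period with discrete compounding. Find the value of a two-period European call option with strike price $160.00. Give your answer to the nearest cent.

$13.83

Risk-neutral probability p = (1 + 0.04 − 0.95)/(1.5 − 0.95) = 0.0900/0.5500 = 0.1636
Terminal stock prices: S_uu = 315, S_ud = 199.5, S_dd = 126.3
Terminal payoffs (S − K): max(155, 0) = 155, max(39.5, 0) = 39.5, max(-33.65, 0) = 0
Node u (S = 210): V_u = 1/1.04·[0.1636·155.0000 + 0.8364·39.5000] = 56.1538
Node d (S = 133): V_d = 1/1.04·[0.1636·39.5000 + 0.8364·0.0000] = 6.2150
Node 0 (S = 140): V_0 = 1/1.04·[0.1636·56.1538 + 0.8364·6.2150] = 13.8335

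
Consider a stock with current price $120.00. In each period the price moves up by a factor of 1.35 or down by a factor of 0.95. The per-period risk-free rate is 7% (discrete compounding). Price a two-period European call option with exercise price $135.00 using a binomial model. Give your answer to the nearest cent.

Risk-neutral probability p = (1 + 0.07 − 0.95)/(1.35 − 0.95) = 0.1200/0.4000 = 0.3000
Terminal stock prices: S_uu = 218.7, S_ud = 153.9, S_dd = 108.3
Terminal payoffs (S − K): max(83.7, 0) = 83.7, max(18.9, 0) = 18.9, max(-26.7, 0) = 0
Node u (S = 162): V_u = 1/1.07·[0.3000·83.7000 + 0.7000·18.9000] = 35.8318
Node d (S = 114): V_d = 1/1.07·[0.3000·18.9000 + 0.7000·0.0000] = 5.2991
Node 0 (S = 120): V_0 = 1/1.07·[0.3000·35.8318 + 0.7000·5.2991] = 13.5130

$13.51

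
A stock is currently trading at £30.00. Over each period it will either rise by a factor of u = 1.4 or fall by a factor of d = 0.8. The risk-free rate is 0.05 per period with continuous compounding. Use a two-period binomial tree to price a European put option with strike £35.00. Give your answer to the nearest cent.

Risk-neutral probability p = (e^0.05 − 0.8)/(1.4 − 0.8) = 0.2513/0.6000 = 0.4188
Terminal stock prices: S_uu = 58.8, S_ud = 33.6, S_dd = 19.2
Terminal payoffs (K − S): max(-23.8, 0) = 0, max(1.4, 0) = 1.4, max(15.8, 0) = 15.8
Node u (S = 42): V_u = e^(−0.05)·[0.4188·0.0000 + 0.5812·1.4000] = 0.7740
Node d (S = 24): V_d = e^(−0.05)·[0.4188·1.4000 + 0.5812·15.8000] = 9.2930
Node 0 (S = 30): V_0 = e^(−0.05)·[0.4188·0.7740 + 0.5812·9.2930] = 5.4462

£5.45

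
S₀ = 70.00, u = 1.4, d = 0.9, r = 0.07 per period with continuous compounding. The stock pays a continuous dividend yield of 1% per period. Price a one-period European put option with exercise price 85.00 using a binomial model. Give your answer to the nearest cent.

Per-period risk-free factor R = e^0.07 = 1.0725; dividend-adjusted growth = e^(0.07−0.01) = 1.0618.
Risk-neutral probability p = (1.0618 − 0.9)/(1.4 − 0.9) = 0.1618/0.5000 = 0.3237
Terminal stock prices: S_u = 98, S_d = 63
Terminal payoffs (K − S): max(-13, 0) = 0, max(22, 0) = 22
Node 0 (S = 70): V_0 = e^(−0.07)·[0.3237·0.0000 + 0.6763·22.0000] = 13.8733

13.87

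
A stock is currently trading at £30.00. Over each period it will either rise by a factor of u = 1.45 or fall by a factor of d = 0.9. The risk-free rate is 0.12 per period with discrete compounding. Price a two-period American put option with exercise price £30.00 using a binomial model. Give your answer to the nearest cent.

Risk-neutral probability p = (1 + 0.12 − 0.9)/(1.45 − 0.9) = 0.2200/0.5500 = 0.4000
Terminal stock prices: S_uu = 63.08, S_ud = 39.15, S_dd = 24.3
Terminal payoffs (K − S): max(-33.08, 0) = 0, max(-9.15, 0) = 0, max(5.7, 0) = 5.7
Node u (S = 43.5): continuation = 1/1.12·[0.4000·0.0000 + 0.6000·0.0000] = 0.0000; exercise value = 0.0000 ≤ continuation, so V_u = 0.0000
Node d (S = 27): continuation = 1/1.12·[0.4000·0.0000 + 0.6000·5.7000] = 3.0536; exercise value = 3.0000 ≤ continuation, so V_d = 3.0536
Node 0 (S = 30): continuation = 1/1.12·[0.4000·0.0000 + 0.6000·3.0536] = 1.6358; exercise value = 0.0000 ≤ continuation, so V_0 = 1.6358

£1.64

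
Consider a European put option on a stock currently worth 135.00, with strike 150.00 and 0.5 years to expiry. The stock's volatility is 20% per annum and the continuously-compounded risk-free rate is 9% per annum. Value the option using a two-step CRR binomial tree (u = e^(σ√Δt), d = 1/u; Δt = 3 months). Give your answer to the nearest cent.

13.33

CRR parameters: u = e^(σ√Δt) = e^(0.2·√0.25) = 1.1052, d = 1/u = 0.9048
Per-period rate: rΔt = 0.09·0.25 = 0.0225, so R = e^0.0225 = 1.0228
Risk-neutral probability p = (e^0.0225 − 0.9048)/(1.1052 − 0.9048) = 0.1179/0.2003 = 0.5886
Terminal stock prices: S_uu = 164.9, S_ud = 135, S_dd = 110.5
Terminal payoffs (K − S): max(-14.89, 0) = 0, max(15, 0) = 15, max(39.47, 0) = 39.47
Node u (S = 149.2): V_u = e^(−0.0225)·[0.5886·0.0000 + 0.4114·15.0000] = 6.0336
Node d (S = 122.2): V_d = e^(−0.0225)·[0.5886·15.0000 + 0.4114·39.4713] = 24.5096
Node 0 (S = 135): V_0 = e^(−0.0225)·[0.5886·6.0336 + 0.4114·24.5096] = 13.3312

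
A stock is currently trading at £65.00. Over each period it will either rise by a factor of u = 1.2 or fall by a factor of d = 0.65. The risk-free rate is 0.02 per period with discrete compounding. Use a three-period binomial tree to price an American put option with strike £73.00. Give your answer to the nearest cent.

Risk-neutral probability p = (1 + 0.02 − 0.65)/(1.2 − 0.65) = 0.3700/0.5500 = 0.6727
Terminal stock prices: S_uuu = 112.3, S_uud = 60.84, S_udd = 32.96, S_ddd = 17.85
Terminal payoffs (K − S): max(-39.32, 0) = 0, max(12.16, 0) = 12.16, max(40.04, 0) = 40.04, max(55.15, 0) = 55.15
Node uu (S = 93.6): continuation = 1/1.02·[0.6727·0.0000 + 0.3273·12.1600] = 3.9016; exercise value = 0.0000 ≤ continuation, so V_uu = 3.9016
Node ud (S = 50.7): continuation = 1/1.02·[0.6727·12.1600 + 0.3273·40.0450] = 20.8686; exercise value = 22.3000 > continuation, so V_ud = 22.3000 (exercise)
Node dd (S = 27.46): continuation = 1/1.02·[0.6727·40.0450 + 0.3273·55.1494] = 44.1061; exercise value = 45.5375 > continuation, so V_dd = 45.5375 (exercise)
Node u (S = 78): continuation = 1/1.02·[0.6727·3.9016 + 0.3273·22.3000] = 9.7283; exercise value = 0.0000 ≤ continuation, so V_u = 9.7283
Node d (S = 42.25): continuation = 1/1.02·[0.6727·22.3000 + 0.3273·45.5375] = 29.3186; exercise value = 30.7500 > continuation, so V_d = 30.7500 (exercise)
Node 0 (S = 65): continuation = 1/1.02·[0.6727·9.7283 + 0.3273·30.7500] = 16.2825; exercise value = 8.0000 ≤ continuation, so V_0 = 16.2825

£16.28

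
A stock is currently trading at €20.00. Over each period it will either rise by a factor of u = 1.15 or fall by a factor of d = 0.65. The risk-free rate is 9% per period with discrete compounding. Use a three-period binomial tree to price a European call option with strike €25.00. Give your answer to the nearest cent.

Risk-neutral probability p = (1 + 0.09 − 0.65)/(1.15 − 0.65) = 0.4400/0.5000 = 0.8800
Terminal stock prices: S_uuu = 30.42, S_uud = 17.19, S_udd = 9.718, S_ddd = 5.492
Terminal payoffs (S − K): max(5.417, 0) = 5.417, max(-7.808, 0) = 0, max(-15.28, 0) = 0, max(-19.51, 0) = 0
Node uu (S = 26.45): V_uu = 1/1.09·[0.8800·5.4175 + 0.1200·0.0000] = 4.3738
Node ud (S = 14.95): V_ud = 1/1.09·[0.8800·0.0000 + 0.1200·0.0000] = 0.0000
Node dd (S = 8.45): V_dd = 1/1.09·[0.8800·0.0000 + 0.1200·0.0000] = 0.0000
Node u (S = 23): V_u = 1/1.09·[0.8800·4.3738 + 0.1200·0.0000] = 3.5311
Node d (S = 13): V_d = 1/1.09·[0.8800·0.0000 + 0.1200·0.0000] = 0.0000
Node 0 (S = 20): V_0 = 1/1.09·[0.8800·3.5311 + 0.1200·0.0000] = 2.8508

€2.85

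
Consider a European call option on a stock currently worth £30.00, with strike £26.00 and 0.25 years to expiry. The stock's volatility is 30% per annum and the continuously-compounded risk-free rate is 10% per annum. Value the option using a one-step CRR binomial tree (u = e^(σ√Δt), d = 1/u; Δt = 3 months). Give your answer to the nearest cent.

CRR parameters: u = e^(σ√Δt) = e^(0.3·√0.25) = 1.1618, d = 1/u = 0.8607
Per-period rate: rΔt = 0.1·0.25 = 0.025, so R = e^0.025 = 1.0253
Risk-neutral probability p = (e^0.025 − 0.8607)/(1.1618 − 0.8607) = 0.1646/0.3011 = 0.5466
Terminal stock prices: S_u = 34.86, S_d = 25.82
Terminal payoffs (S − K): max(8.855, 0) = 8.855, max(-0.1788, 0) = 0
Node 0 (S = 30): V_0 = e^(−0.025)·[0.5466·8.8550 + 0.4534·0.0000] = 4.7210

£4.72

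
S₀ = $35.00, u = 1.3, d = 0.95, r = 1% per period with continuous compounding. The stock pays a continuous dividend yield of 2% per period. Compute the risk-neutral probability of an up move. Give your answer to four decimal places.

p = 0.1144

Per-period risk-free factor R = e^0.01 = 1.0101; dividend-adjusted growth = e^(0.01−0.02) = 0.9900.
Risk-neutral probability p = (0.9900 − 0.95)/(1.3 − 0.95) = 0.0400/0.3500 = 0.1144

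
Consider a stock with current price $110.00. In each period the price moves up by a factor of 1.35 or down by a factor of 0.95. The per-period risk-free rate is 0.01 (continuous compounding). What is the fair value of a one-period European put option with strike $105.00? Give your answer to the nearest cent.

$0.42

Risk-neutral probability p = (e^0.01 − 0.95)/(1.35 − 0.95) = 0.0601/0.4000 = 0.1501
Terminal stock prices: S_u = 148.5, S_d = 104.5
Terminal payoffs (K − S): max(-43.5, 0) = 0, max(0.5, 0) = 0.5
Node 0 (S = 110): V_0 = e^(−0.01)·[0.1501·0.0000 + 0.8499·0.5000] = 0.4207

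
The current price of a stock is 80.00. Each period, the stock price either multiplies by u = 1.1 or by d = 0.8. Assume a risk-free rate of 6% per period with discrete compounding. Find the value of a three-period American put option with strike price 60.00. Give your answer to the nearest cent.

Risk-neutral probability p = (1 + 0.06 − 0.8)/(1.1 − 0.8) = 0.2600/0.3000 = 0.8667
Terminal stock prices: S_uuu = 106.5, S_uud = 77.44, S_udd = 56.32, S_ddd = 40.96
Terminal payoffs (K − S): max(-46.48, 0) = 0, max(-17.44, 0) = 0, max(3.68, 0) = 3.68, max(19.04, 0) = 19.04
Node uu (S = 96.8): continuation = 1/1.06·[0.8667·0.0000 + 0.1333·0.0000] = 0.0000; exercise value = 0.0000 ≤ continuation, so V_uu = 0.0000
Node ud (S = 70.4): continuation = 1/1.06·[0.8667·0.0000 + 0.1333·3.6800] = 0.4629; exercise value = 0.0000 ≤ continuation, so V_ud = 0.4629
Node dd (S = 51.2): continuation = 1/1.06·[0.8667·3.6800 + 0.1333·19.0400] = 5.4038; exercise value = 8.8000 > continuation, so V_dd = 8.8000 (exercise)
Node u (S = 88): continuation = 1/1.06·[0.8667·0.0000 + 0.1333·0.4629] = 0.0582; exercise value = 0.0000 ≤ continuation, so V_u = 0.0582
Node d (S = 64): continuation = 1/1.06·[0.8667·0.4629 + 0.1333·8.8000] = 1.4854; exercise value = 0.0000 ≤ continuation, so V_d = 1.4854
Node 0 (S = 80): continuation = 1/1.06·[0.8667·0.0582 + 0.1333·1.4854] = 0.2344; exercise value = 0.0000 ≤ continuation, so V_0 = 0.2344

0.23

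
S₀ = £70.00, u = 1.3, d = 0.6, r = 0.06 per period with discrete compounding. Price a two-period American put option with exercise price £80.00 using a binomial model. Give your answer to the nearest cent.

£17.38

Risk-neutral probability p = (1 + 0.06 − 0.6)/(1.3 − 0.6) = 0.4600/0.7000 = 0.6571
Terminal stock prices: S_uu = 118.3, S_ud = 54.6, S_dd = 25.2
Terminal payoffs (K − S): max(-38.3, 0) = 0, max(25.4, 0) = 25.4, max(54.8, 0) = 54.8
Node u (S = 91): continuation = 1/1.06·[0.6571·0.0000 + 0.3429·25.4000] = 8.2156; exercise value = 0.0000 ≤ continuation, so V_u = 8.2156
Node d (S = 42): continuation = 1/1.06·[0.6571·25.4000 + 0.3429·54.8000] = 33.4717; exercise value = 38.0000 > continuation, so V_d = 38.0000 (exercise)
Node 0 (S = 70): continuation = 1/1.06·[0.6571·8.2156 + 0.3429·38.0000] = 17.3844; exercise value = 10.0000 ≤ continuation, so V_0 = 17.3844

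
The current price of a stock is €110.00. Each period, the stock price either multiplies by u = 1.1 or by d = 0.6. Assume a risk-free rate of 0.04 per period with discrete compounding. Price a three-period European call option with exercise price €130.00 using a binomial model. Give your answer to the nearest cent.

€9.94

Risk-neutral probability p = (1 + 0.04 − 0.6)/(1.1 − 0.6) = 0.4400/0.5000 = 0.8800
Terminal stock prices: S_uuu = 146.4, S_uud = 79.86, S_udd = 43.56, S_ddd = 23.76
Terminal payoffs (S − K): max(16.41, 0) = 16.41, max(-50.14, 0) = 0, max(-86.44, 0) = 0, max(-106.2, 0) = 0
Node uu (S = 133.1): V_uu = 1/1.04·[0.8800·16.4100 + 0.1200·0.0000] = 13.8854
Node ud (S = 72.6): V_ud = 1/1.04·[0.8800·0.0000 + 0.1200·0.0000] = 0.0000
Node dd (S = 39.6): V_dd = 1/1.04·[0.8800·0.0000 + 0.1200·0.0000] = 0.0000
Node u (S = 121): V_u = 1/1.04·[0.8800·13.8854 + 0.1200·0.0000] = 11.7492
Node d (S = 66): V_d = 1/1.04·[0.8800·0.0000 + 0.1200·0.0000] = 0.0000
Node 0 (S = 110): V_0 = 1/1.04·[0.8800·11.7492 + 0.1200·0.0000] = 9.9416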